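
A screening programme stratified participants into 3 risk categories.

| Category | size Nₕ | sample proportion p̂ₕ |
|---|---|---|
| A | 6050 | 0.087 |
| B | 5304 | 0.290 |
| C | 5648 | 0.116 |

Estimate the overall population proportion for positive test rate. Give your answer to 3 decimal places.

0.160

Wₕ = Nₕ/N with N = 17002: 0.3558, 0.3120, 0.3322.
p̂_st = 0.3558·0.087 + 0.3120·0.290 + 0.3322·0.116 ≈ 0.15996... → 0.160.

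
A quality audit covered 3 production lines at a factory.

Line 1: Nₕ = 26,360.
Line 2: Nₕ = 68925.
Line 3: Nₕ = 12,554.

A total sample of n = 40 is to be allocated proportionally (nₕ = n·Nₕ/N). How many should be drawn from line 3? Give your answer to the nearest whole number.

Share of line 3 = 12554/107839 = 0.11641.
Allocate 40 × 0.11641 = 4.657... → 5.

5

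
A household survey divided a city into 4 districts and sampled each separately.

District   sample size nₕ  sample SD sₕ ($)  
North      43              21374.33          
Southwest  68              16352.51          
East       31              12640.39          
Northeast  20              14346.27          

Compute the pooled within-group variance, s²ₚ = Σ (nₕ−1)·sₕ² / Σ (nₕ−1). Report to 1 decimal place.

289925240.1

Degrees of freedom: 42 + 67 + 30 + 19 = 158.
Σ(nₕ−1)sₕ² = 42·456861982.9489 + 67·267404583.3001 + 30·159779459.3521 + 19·205815462.9129 = 45808187940.8686.
s²ₚ = 45808187940.8686 / 158 = 289925240.132... → 289925240.1.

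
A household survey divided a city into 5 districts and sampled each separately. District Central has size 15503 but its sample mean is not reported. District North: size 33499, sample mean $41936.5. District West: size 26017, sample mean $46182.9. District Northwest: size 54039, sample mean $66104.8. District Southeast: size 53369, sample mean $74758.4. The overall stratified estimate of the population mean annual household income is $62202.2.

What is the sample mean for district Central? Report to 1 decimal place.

Σ Nₕx̄ₕ = N·μ, so 15503·x̄_Central = 182427·62202.2 − (33499·41936.5 + 26017·46182.9 + 54039·66104.8 + 53369·74758.4).
= 11347360739.4 − 10168389659.6 = 1178971079.8.
x̄_Central = 1178971079.8 / 15503 = 76047.931... → 76047.9.

76047.9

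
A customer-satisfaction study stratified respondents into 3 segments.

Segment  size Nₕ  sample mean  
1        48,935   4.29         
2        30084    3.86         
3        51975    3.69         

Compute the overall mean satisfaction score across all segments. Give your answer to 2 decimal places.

N = 48935 + 30084 + 51975 = 130994.
Overall mean = Σ (Nₕ/N)·x̄ₕ — weight by population share, not a simple average.
Σ Nₕx̄ₕ = 48935·4.29 + 30084·3.86 + 51975·3.69 = 209931.15 + 116124.24 + 191787.75 = 517843.14.
Divide by N: 517843.14 / 130994 = 3.9532... → 3.95.

3.95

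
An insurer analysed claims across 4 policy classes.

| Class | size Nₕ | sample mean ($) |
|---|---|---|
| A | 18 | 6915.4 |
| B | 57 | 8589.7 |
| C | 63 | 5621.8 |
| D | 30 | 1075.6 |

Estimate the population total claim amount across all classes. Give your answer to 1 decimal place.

Population total = Σ Nₕ·x̄ₕ (each stratum's size times its mean).
18·6915.4 + 57·8589.7 + 63·5621.8 + 30·1075.6 = 124477.2 + 489612.9 + 354173.4 + 32268 = 1000531.5.

1000531.5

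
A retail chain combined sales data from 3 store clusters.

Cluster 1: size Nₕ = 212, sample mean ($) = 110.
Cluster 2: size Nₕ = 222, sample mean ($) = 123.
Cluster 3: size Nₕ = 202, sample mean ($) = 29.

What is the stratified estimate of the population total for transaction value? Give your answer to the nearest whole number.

1: 212·110 = 23320
2: 222·123 = 27306
3: 202·29 = 5858
τ̂ = Σ Nₕx̄ₕ = 56484.

56484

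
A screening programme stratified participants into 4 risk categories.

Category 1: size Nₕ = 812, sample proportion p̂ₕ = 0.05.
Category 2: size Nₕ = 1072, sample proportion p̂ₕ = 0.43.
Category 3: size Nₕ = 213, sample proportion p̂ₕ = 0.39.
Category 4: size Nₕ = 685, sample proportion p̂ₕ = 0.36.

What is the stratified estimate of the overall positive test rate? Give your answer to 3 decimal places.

N = 812 + 1072 + 213 + 685 = 2782.
Overall proportion = Σ (Nₕ/N)·p̂ₕ.
Σ Nₕp̂ₕ = 40.6 + 460.96 + 83.07 + 246.6 = 831.23.
831.23 / 2782 = 0.29879... → 0.299.

0.299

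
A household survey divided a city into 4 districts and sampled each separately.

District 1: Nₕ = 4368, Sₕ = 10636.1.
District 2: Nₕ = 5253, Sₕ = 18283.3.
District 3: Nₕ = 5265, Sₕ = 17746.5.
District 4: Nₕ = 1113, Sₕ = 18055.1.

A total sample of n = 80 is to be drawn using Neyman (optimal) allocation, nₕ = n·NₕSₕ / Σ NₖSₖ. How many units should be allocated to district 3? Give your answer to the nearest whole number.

29

Σ NₕSₕ = 4368·10636.1 + 5253·18283.3 + 5265·17746.5 + 1113·18055.1 = 256031308.5.
Share for 3: 93435322.5/256031308.5 = 0.36494.
n_3 = 80 × 0.36494 = 29.195... → 29.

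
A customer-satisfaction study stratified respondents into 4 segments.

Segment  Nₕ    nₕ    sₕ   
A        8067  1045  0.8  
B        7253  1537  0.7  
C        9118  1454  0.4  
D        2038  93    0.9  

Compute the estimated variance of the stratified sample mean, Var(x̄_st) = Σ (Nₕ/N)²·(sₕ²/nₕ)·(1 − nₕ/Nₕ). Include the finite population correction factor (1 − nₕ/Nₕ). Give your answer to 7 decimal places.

0.0001286

N = 26476. Term for each stratum: Wₕ²sₕ²/nₕ·(1−nₕ/Nₕ).
Var(x̄_st) = 0.0000494916 + 0.0000188550 + 0.0000109700 + 0.0000492517 = 0.0001285683 → 0.0001286.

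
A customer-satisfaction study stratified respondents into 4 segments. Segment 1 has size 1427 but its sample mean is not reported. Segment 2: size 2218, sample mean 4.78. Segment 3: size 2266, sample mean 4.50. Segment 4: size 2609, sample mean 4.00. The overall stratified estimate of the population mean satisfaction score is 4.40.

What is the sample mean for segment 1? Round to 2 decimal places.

4.38

N = 1427 + 2218 + 2266 + 2609 = 8520.
Overall total = μ·N = 4.40·8520 = 37488.
Subtract the known strata: 2218·4.78 + 2266·4.50 + 2609·4.00 = 31235.04.
Remaining total for segment 1: 37488 − 31235.04 = 6252.96.
Divide by its size: 6252.96 / 1427 = 4.3819... → 4.38.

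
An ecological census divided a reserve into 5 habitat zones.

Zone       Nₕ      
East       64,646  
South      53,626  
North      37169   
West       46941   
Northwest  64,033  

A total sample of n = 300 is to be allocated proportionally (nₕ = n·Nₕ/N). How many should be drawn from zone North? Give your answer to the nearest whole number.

42

Share of zone North = 37169/266415 = 0.13952.
Allocate 300 × 0.13952 = 41.855... → 42.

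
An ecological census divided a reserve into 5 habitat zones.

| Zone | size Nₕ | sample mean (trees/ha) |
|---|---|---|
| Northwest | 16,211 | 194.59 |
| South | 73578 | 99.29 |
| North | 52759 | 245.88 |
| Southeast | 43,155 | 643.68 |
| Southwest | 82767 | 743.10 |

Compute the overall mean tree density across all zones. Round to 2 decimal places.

419.84

N = 16211 + 73578 + 52759 + 43155 + 82767 = 268470.
Overall mean = Σ (Nₕ/N)·x̄ₕ — weight by population share, not a simple average.
Σ Nₕx̄ₕ = 16211·194.59 + 73578·99.29 + 52759·245.88 + 43155·643.68 + 82767·743.10 = 3154498.49 + 7305559.62 + 12972382.92 + 27778010.4 + 61504157.7 = 112714609.13.
Divide by N: 112714609.13 / 268470 = 419.8406... → 419.84.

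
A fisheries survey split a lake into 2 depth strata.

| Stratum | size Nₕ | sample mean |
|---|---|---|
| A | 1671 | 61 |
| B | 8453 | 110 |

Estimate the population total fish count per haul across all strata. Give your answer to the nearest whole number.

1031761

Estimate total by summing Nₕ·x̄ₕ over strata.
1671·61 + 8453·110 = 101931 + 929830 = 1031761.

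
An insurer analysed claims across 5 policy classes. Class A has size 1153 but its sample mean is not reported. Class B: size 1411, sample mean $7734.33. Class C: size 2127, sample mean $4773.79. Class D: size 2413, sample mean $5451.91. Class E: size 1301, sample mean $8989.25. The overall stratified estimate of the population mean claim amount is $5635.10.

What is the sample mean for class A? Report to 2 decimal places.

Σ Nₕx̄ₕ = N·μ, so 1153·x̄_A = 8405·5635.10 − (1411·7734.33 + 2127·4773.79 + 2413·5451.91 + 1301·8989.25).
= 47363015.5 − 45917464.04 = 1445551.46.
x̄_A = 1445551.46 / 1153 = 1253.7307... → 1253.73.

1253.73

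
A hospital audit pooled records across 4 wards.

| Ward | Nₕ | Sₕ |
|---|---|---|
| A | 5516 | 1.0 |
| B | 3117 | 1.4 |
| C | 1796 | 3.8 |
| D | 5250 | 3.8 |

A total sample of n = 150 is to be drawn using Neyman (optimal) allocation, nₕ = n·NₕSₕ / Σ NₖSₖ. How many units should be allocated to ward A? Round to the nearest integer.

23

A: NₕSₕ = 5516·1.0 = 5516
B: NₕSₕ = 3117·1.4 = 4363.8
C: NₕSₕ = 1796·3.8 = 6824.8
D: NₕSₕ = 5250·3.8 = 19950
Σ NₕSₕ = 36654.6.
n_A = 150·5516/36654.6 = 22.573... → 23.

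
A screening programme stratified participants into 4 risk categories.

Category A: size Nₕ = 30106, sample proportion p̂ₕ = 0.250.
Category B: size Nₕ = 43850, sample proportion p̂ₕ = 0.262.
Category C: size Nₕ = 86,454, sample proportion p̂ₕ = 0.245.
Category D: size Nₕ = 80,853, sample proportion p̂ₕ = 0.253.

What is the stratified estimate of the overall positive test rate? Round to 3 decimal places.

N = 30106 + 43850 + 86454 + 80853 = 241263.
Overall proportion = Σ (Nₕ/N)·p̂ₕ.
Σ Nₕp̂ₕ = 7526.5 + 11488.7 + 21181.23 + 20455.809 = 60652.239.
60652.239 / 241263 = 0.25139... → 0.251.

0.251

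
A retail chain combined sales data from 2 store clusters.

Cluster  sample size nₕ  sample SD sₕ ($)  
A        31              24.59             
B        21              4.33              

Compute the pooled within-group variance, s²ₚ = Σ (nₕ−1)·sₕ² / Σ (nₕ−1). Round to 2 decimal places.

A: (31−1)·24.59² = 30·604.6681 = 18140.043
B: (21−1)·4.33² = 20·18.7489 = 374.978
Numerator = 18515.021; denominator = Σ(nₕ−1) = 50.
s²ₚ = 18515.021/50 = 370.3004... → 370.30.

370.30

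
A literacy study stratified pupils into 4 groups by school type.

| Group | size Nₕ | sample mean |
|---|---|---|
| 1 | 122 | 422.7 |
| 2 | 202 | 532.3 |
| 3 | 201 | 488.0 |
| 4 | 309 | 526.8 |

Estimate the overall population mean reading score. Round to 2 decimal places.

503.55

x̄_st = (Σ Nₕx̄ₕ) / (Σ Nₕ) = (122·422.7 + 202·532.3 + 201·488.0 + 309·526.8) / 834
= 419963.2 / 834 = 503.5530... → 503.55.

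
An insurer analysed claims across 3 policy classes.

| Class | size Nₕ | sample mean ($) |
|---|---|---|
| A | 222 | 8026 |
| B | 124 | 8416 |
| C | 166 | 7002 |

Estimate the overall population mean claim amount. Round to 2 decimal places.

7788.45

N = 222 + 124 + 166 = 512.
The stratified mean weights each stratum mean by its population share Nₕ/N.
Σ Nₕx̄ₕ = 222·8026 + 124·8416 + 166·7002 = 1781772 + 1043584 + 1162332 = 3987688.
Divide by N: 3987688 / 512 = 7788.4531... → 7788.45.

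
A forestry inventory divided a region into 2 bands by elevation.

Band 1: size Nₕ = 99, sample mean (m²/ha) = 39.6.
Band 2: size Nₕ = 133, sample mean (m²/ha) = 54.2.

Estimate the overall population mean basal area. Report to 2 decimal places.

47.97

x̄_st = (Σ Nₕx̄ₕ) / (Σ Nₕ) = (99·39.6 + 133·54.2) / 232
= 11129 / 232 = 47.9698... → 47.97.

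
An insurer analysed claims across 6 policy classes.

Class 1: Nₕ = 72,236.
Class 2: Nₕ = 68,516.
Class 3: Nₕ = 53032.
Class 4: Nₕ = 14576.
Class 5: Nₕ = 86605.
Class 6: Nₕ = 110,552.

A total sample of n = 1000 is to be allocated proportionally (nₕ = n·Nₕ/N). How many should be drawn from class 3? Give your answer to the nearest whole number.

N = 72236 + 68516 + 53032 + 14576 + 86605 + 110552 = 405517.
n_3 = 1000·53032/405517 = 130.776... → 131.

131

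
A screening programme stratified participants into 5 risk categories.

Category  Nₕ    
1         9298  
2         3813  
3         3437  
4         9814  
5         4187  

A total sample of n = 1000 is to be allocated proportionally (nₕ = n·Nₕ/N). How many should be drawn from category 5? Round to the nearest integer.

137

N = 9298 + 3813 + 3437 + 9814 + 4187 = 30549.
n_5 = 1000·4187/30549 = 137.058... → 137.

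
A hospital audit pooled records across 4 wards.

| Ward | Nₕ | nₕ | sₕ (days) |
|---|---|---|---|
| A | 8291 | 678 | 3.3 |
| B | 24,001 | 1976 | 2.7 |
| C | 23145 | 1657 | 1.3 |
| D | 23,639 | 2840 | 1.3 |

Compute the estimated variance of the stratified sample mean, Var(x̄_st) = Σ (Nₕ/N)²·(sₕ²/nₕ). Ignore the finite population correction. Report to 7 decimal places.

0.0006570

N = 79076. Term for each stratum: Wₕ²sₕ²/nₕ.
Var(x̄_st) = 0.0001765723 + 0.0003398677 + 0.0000873754 + 0.0000531786 = 0.0006569940 → 0.0006570.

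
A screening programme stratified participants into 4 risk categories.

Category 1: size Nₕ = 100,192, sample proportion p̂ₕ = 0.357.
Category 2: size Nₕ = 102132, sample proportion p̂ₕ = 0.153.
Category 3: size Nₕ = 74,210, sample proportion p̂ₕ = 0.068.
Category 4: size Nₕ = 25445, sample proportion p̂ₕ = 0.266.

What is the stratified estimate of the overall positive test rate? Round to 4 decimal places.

0.2093

N = 100192 + 102132 + 74210 + 25445 = 301979.
Overall proportion = Σ (Nₕ/N)·p̂ₕ.
Σ Nₕp̂ₕ = 35768.544 + 15626.196 + 5046.28 + 6768.37 = 63209.39.
63209.39 / 301979 = 0.209317... → 0.2093.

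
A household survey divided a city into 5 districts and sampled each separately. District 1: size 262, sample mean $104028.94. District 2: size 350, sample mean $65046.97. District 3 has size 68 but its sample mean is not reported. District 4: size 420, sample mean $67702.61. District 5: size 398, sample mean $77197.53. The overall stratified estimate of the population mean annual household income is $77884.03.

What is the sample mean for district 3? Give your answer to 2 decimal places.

110125.62

Σ Nₕx̄ₕ = N·μ, so 68·x̄_3 = 1498·77884.03 − (262·104028.94 + 350·65046.97 + 420·67702.61 + 398·77197.53).
= 116670276.94 − 109181734.92 = 7488542.02.
x̄_3 = 7488542.02 / 68 = 110125.6179... → 110125.62.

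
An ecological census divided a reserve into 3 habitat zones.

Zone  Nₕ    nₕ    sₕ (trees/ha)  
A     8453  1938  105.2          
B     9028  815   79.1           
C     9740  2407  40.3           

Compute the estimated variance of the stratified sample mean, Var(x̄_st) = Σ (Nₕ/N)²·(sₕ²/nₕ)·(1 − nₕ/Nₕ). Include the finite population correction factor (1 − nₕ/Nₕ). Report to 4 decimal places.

N = 27221. Term for each stratum: Wₕ²sₕ²/nₕ·(1−nₕ/Nₕ).
Var(x̄_st) = 0.4244190 + 0.7682111 + 0.0650379 = 1.2576680 → 1.2577.

1.2577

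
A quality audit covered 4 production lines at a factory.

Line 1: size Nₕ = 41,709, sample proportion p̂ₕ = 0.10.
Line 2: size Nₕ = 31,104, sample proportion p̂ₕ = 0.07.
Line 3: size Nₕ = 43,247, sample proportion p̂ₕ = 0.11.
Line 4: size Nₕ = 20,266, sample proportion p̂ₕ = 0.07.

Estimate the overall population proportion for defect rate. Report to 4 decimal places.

N = 41709 + 31104 + 43247 + 20266 = 136326.
Overall proportion = Σ (Nₕ/N)·p̂ₕ.
Σ Nₕp̂ₕ = 4170.9 + 2177.28 + 4757.17 + 1418.62 = 12523.97.
12523.97 / 136326 = 0.091868... → 0.0919.

0.0919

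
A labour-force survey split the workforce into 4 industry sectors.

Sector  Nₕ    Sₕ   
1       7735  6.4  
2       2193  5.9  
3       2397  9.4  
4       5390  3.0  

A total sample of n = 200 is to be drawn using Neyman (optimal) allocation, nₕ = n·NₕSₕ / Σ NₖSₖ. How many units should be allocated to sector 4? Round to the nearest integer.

32

1: NₕSₕ = 7735·6.4 = 49504
2: NₕSₕ = 2193·5.9 = 12938.7
3: NₕSₕ = 2397·9.4 = 22531.8
4: NₕSₕ = 5390·3.0 = 16170
Σ NₕSₕ = 101144.5.
n_4 = 200·16170/101144.5 = 31.974... → 32.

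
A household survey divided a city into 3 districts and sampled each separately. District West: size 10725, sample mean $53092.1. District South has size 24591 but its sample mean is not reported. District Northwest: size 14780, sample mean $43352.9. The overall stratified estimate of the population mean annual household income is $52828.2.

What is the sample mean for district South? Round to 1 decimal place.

58408.1

Σ Nₕx̄ₕ = N·μ, so 24591·x̄_South = 50096·52828.2 − (10725·53092.1 + 14780·43352.9).
= 2646481507.2 − 1210168634.5 = 1436312872.7.
x̄_South = 1436312872.7 / 24591 = 58408.071... → 58408.1.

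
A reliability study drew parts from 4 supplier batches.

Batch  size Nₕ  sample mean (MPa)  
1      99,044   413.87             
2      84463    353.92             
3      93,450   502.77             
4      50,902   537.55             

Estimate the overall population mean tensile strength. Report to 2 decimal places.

442.97

N = 327859; weights Wₕ = Nₕ/N = (0.3021, 0.2576, 0.2850, 0.1553).
x̄_st = Σ Wₕ·x̄ₕ = 0.3021·413.87 + 0.2576·353.92 + 0.2850·502.77 + 0.1553·537.55 ≈ 442.9670...
→ 442.97.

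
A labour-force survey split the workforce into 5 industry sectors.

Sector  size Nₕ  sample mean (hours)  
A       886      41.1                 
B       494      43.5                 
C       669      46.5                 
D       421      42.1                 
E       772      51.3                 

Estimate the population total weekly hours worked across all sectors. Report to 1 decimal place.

146339.8

Estimate total by summing Nₕ·x̄ₕ over strata.
886·41.1 + 494·43.5 + 669·46.5 + 421·42.1 + 772·51.3 = 36414.6 + 21489 + 31108.5 + 17724.1 + 39603.6 = 146339.8.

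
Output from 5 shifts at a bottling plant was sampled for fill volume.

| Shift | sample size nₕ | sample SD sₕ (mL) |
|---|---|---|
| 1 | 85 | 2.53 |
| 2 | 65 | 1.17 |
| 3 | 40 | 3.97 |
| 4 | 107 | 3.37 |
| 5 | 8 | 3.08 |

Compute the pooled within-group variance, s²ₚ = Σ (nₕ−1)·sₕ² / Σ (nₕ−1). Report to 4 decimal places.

8.3673

1: (85−1)·2.53² = 84·6.4009 = 537.6756
2: (65−1)·1.17² = 64·1.3689 = 87.6096
3: (40−1)·3.97² = 39·15.7609 = 614.6751
4: (107−1)·3.37² = 106·11.3569 = 1203.8314
5: (8−1)·3.08² = 7·9.4864 = 66.4048
Numerator = 2510.1965; denominator = Σ(nₕ−1) = 300.
s²ₚ = 2510.1965/300 = 8.367322... → 8.3673.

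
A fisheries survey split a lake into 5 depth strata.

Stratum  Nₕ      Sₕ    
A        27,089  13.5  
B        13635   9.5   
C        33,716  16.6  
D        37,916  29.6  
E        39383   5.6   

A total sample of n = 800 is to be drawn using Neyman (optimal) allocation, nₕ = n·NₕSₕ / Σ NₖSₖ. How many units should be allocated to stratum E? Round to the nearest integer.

74

A: NₕSₕ = 27089·13.5 = 365701.5
B: NₕSₕ = 13635·9.5 = 129532.5
C: NₕSₕ = 33716·16.6 = 559685.6
D: NₕSₕ = 37916·29.6 = 1122313.6
E: NₕSₕ = 39383·5.6 = 220544.8
Σ NₕSₕ = 2397778.
n_E = 800·220544.8/2397778 = 73.583... → 74.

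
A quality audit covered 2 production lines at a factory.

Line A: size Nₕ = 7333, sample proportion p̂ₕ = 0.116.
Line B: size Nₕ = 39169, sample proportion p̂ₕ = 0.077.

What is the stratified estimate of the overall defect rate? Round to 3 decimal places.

Wₕ = Nₕ/N with N = 46502: 0.1577, 0.8423.
p̂_st = 0.1577·0.116 + 0.8423·0.077 ≈ 0.08315... → 0.083.

0.083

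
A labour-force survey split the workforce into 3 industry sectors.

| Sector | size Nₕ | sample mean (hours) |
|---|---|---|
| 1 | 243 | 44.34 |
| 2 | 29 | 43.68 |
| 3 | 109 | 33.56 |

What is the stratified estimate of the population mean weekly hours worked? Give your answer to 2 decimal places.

41.21

x̄_st = (Σ Nₕx̄ₕ) / (Σ Nₕ) = (243·44.34 + 29·43.68 + 109·33.56) / 381
= 15699.38 / 381 = 41.2057... → 41.21.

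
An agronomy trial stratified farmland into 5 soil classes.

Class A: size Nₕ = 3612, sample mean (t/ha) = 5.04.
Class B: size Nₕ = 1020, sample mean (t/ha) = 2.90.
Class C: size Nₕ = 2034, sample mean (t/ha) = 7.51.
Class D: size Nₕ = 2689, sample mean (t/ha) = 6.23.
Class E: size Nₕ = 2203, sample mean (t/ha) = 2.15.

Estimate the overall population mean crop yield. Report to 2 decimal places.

x̄_st = (Σ Nₕx̄ₕ) / (Σ Nₕ) = (3612·5.04 + 1020·2.90 + 2034·7.51 + 2689·6.23 + 2203·2.15) / 11558
= 57926.74 / 11558 = 5.0118... → 5.01.

5.01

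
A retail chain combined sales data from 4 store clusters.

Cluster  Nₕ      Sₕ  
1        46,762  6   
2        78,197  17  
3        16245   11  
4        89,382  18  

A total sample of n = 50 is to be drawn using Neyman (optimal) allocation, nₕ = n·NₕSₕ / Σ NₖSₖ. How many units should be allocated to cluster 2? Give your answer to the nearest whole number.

Σ NₕSₕ = 46762·6 + 78197·17 + 16245·11 + 89382·18 = 3397492.
Share for 2: 1329349/3397492 = 0.39127.
n_2 = 50 × 0.39127 = 19.564... → 20.

20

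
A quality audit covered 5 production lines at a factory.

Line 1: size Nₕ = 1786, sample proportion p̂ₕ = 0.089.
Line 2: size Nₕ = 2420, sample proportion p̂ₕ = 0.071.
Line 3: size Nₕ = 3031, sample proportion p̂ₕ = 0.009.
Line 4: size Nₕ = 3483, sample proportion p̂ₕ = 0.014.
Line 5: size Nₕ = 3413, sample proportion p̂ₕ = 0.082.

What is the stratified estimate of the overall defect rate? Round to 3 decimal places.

0.049

N = 1786 + 2420 + 3031 + 3483 + 3413 = 14133.
Overall proportion = Σ (Nₕ/N)·p̂ₕ.
Σ Nₕp̂ₕ = 158.954 + 171.82 + 27.279 + 48.762 + 279.866 = 686.681.
686.681 / 14133 = 0.04859... → 0.049.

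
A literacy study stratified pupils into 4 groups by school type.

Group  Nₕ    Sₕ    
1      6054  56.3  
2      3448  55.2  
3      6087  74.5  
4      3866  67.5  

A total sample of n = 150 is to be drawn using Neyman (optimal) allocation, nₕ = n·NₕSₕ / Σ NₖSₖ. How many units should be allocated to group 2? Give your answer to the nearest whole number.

23

Σ NₕSₕ = 6054·56.3 + 3448·55.2 + 6087·74.5 + 3866·67.5 = 1245606.3.
Share for 2: 190329.6/1245606.3 = 0.15280.
n_2 = 150 × 0.15280 = 22.920... → 23.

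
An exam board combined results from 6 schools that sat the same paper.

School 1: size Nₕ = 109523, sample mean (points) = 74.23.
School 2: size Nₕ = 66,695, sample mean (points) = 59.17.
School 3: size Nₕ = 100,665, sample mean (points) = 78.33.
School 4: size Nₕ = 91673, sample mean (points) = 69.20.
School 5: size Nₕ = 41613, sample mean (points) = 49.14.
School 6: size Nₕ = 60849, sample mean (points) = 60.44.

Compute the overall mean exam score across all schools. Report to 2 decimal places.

N = 471018; weights Wₕ = Nₕ/N = (0.2325, 0.1416, 0.2137, 0.1946, 0.0883, 0.1292).
x̄_st = Σ Wₕ·x̄ₕ = 0.2325·74.23 + 0.1416·59.17 + 0.2137·78.33 + 0.1946·69.20 + 0.0883·49.14 + 0.1292·60.44 ≈ 67.9967...
→ 68.00.

68.00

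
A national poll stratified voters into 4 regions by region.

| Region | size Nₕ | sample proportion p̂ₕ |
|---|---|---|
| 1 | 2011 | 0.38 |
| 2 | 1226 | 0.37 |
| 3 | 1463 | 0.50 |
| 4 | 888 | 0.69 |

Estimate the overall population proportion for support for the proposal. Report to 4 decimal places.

N = 2011 + 1226 + 1463 + 888 = 5588.
Overall proportion = Σ (Nₕ/N)·p̂ₕ.
Σ Nₕp̂ₕ = 764.18 + 453.62 + 731.5 + 612.72 = 2562.02.
2562.02 / 5588 = 0.458486... → 0.4585.

0.4585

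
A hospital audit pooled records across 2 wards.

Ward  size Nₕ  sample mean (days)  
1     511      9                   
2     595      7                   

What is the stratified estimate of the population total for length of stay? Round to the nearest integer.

8764

Estimate total by summing Nₕ·x̄ₕ over strata.
511·9 + 595·7 = 4599 + 4165 = 8764.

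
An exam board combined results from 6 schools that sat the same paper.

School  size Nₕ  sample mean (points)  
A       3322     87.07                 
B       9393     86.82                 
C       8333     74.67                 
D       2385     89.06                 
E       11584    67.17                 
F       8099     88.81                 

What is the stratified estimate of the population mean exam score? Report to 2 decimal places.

N = 3322 + 9393 + 8333 + 2385 + 11584 + 8099 = 43116.
Overall mean = Σ (Nₕ/N)·x̄ₕ — weight by population share, not a simple average.
Σ Nₕx̄ₕ = 3322·87.07 + 9393·86.82 + 8333·74.67 + 2385·89.06 + 11584·67.17 + 8099·88.81 = 289246.54 + 815500.26 + 622225.11 + 212408.1 + 778097.28 + 719272.19 = 3436749.48.
Divide by N: 3436749.48 / 43116 = 79.7094... → 79.71.

79.71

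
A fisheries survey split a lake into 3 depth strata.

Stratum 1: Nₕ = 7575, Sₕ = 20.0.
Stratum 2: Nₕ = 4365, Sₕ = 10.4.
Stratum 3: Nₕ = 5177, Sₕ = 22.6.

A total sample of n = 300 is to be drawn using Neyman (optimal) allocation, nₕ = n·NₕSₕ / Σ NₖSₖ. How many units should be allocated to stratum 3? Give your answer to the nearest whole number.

112

Σ NₕSₕ = 7575·20.0 + 4365·10.4 + 5177·22.6 = 313896.2.
Share for 3: 117000.2/313896.2 = 0.37274.
n_3 = 300 × 0.37274 = 111.821... → 112.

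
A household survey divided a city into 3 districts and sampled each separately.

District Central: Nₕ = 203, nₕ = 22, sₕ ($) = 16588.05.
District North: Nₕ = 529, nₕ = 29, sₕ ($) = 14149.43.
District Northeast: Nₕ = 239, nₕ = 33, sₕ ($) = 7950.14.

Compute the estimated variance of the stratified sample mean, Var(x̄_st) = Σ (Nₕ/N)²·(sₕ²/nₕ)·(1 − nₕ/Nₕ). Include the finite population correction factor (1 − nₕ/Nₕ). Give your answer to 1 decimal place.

2524156.4

N = 971. Term for each stratum: Wₕ²sₕ²/nₕ·(1−nₕ/Nₕ).
Var(x̄_st) = 487420.8960 + 1936721.2092 + 100014.3403 = 2524156.4455 → 2524156.4.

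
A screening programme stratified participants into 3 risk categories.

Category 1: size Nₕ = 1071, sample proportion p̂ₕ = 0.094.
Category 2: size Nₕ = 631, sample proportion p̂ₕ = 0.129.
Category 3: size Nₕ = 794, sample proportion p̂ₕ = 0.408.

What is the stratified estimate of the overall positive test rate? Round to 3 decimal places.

0.203

Wₕ = Nₕ/N with N = 2496: 0.4291, 0.2528, 0.3181.
p̂_st = 0.4291·0.094 + 0.2528·0.129 + 0.3181·0.408 ≈ 0.20273... → 0.203.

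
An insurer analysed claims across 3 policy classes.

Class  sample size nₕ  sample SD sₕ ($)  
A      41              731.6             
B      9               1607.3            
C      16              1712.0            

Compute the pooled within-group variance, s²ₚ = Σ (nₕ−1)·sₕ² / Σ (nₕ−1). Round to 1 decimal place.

A: (41−1)·731.6² = 40·535238.56 = 21409542.4
B: (9−1)·1607.3² = 8·2583413.29 = 20667306.32
C: (16−1)·1712.0² = 15·2930944 = 43964160
Numerator = 86041008.72; denominator = Σ(nₕ−1) = 63.
s²ₚ = 86041008.72/63 = 1365730.297... → 1365730.3.

1365730.3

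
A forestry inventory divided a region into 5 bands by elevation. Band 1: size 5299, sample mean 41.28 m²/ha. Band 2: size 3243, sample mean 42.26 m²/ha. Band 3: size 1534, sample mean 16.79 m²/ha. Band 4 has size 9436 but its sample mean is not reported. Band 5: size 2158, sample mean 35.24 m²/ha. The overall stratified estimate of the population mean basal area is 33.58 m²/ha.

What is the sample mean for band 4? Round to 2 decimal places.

28.62

N = 5299 + 3243 + 1534 + 9436 + 2158 = 21670.
Overall total = μ·N = 33.58·21670 = 727678.6.
Subtract the known strata: 5299·41.28 + 3243·42.26 + 1534·16.79 + 2158·35.24 = 457595.68.
Remaining total for band 4: 727678.6 − 457595.68 = 270082.92.
Divide by its size: 270082.92 / 9436 = 28.6226... → 28.62.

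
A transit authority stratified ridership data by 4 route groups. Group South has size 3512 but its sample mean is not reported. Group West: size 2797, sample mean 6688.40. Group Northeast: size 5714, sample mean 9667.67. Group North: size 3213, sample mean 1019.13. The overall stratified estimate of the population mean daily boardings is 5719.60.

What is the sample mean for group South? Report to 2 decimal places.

N = 3512 + 2797 + 5714 + 3213 = 15236.
Overall total = μ·N = 5719.60·15236 = 87143825.6.
Subtract the known strata: 2797·6688.40 + 5714·9667.67 + 3213·1019.13 = 77222985.87.
Remaining total for group South: 87143825.6 − 77222985.87 = 9920839.73.
Divide by its size: 9920839.73 / 3512 = 2824.8405... → 2824.84.

2824.84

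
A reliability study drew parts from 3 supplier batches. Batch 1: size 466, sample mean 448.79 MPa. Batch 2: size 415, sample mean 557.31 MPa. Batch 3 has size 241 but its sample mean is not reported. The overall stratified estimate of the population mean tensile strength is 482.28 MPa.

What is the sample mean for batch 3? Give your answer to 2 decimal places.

Σ Nₕx̄ₕ = N·μ, so 241·x̄_3 = 1122·482.28 − (466·448.79 + 415·557.31).
= 541118.16 − 440419.79 = 100698.37.
x̄_3 = 100698.37 / 241 = 417.8356... → 417.84.

417.84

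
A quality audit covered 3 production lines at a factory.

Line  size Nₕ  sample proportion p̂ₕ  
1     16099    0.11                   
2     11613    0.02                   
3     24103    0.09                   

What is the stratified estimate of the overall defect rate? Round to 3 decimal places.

N = 16099 + 11613 + 24103 = 51815.
Overall proportion = Σ (Nₕ/N)·p̂ₕ.
Σ Nₕp̂ₕ = 1770.89 + 232.26 + 2169.27 = 4172.42.
4172.42 / 51815 = 0.08053... → 0.081.

0.081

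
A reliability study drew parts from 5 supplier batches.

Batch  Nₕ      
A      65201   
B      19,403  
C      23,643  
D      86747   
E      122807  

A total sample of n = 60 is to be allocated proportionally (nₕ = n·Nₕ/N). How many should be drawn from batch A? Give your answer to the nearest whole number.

12

Share of batch A = 65201/317801 = 0.20516.
Allocate 60 × 0.20516 = 12.310... → 12.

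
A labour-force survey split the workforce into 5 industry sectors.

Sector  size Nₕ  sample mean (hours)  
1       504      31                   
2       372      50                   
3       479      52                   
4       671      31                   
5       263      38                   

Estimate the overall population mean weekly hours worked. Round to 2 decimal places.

N = 2289; weights Wₕ = Nₕ/N = (0.2202, 0.1625, 0.2093, 0.2931, 0.1149).
x̄_st = Σ Wₕ·x̄ₕ = 0.2202·31 + 0.1625·50 + 0.2093·52 + 0.2931·31 + 0.1149·38 ≈ 39.2866...
→ 39.29.

39.29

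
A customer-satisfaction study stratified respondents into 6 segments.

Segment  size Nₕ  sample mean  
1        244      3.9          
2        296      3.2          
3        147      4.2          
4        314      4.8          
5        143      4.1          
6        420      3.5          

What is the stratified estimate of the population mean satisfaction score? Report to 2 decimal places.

N = 1564; weights Wₕ = Nₕ/N = (0.1560, 0.1893, 0.0940, 0.2008, 0.0914, 0.2685).
x̄_st = Σ Wₕ·x̄ₕ = 0.1560·3.9 + 0.1893·3.2 + 0.0940·4.2 + 0.2008·4.8 + 0.0914·4.1 + 0.2685·3.5 ≈ 3.8873...
→ 3.89.

3.89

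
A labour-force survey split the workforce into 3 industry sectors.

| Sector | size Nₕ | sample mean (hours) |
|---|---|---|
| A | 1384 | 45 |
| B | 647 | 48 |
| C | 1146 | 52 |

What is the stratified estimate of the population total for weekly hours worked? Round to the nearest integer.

A: 1384·45 = 62280
B: 647·48 = 31056
C: 1146·52 = 59592
τ̂ = Σ Nₕx̄ₕ = 152928.

152928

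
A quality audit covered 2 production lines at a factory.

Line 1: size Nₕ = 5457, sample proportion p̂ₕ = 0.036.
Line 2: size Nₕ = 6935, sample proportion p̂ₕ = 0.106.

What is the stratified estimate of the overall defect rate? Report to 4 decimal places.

Wₕ = Nₕ/N with N = 12392: 0.4404, 0.5596.
p̂_st = 0.4404·0.036 + 0.5596·0.106 ≈ 0.075174... → 0.0752.

0.0752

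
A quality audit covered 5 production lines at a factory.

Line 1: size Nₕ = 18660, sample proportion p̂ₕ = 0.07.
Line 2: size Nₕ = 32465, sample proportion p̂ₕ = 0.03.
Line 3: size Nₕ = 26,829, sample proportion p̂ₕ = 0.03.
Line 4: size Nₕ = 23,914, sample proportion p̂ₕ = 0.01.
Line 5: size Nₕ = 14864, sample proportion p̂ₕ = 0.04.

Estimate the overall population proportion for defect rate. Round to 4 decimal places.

N = 18660 + 32465 + 26829 + 23914 + 14864 = 116732.
Overall proportion = Σ (Nₕ/N)·p̂ₕ.
Σ Nₕp̂ₕ = 1306.2 + 973.95 + 804.87 + 239.14 + 594.56 = 3918.72.
3918.72 / 116732 = 0.033570... → 0.0336.

0.0336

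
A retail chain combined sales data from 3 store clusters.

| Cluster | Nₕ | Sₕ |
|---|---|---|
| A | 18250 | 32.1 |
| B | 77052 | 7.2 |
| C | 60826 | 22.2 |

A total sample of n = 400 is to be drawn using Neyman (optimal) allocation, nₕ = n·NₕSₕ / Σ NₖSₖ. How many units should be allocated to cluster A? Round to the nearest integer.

94

A: NₕSₕ = 18250·32.1 = 585825
B: NₕSₕ = 77052·7.2 = 554774.4
C: NₕSₕ = 60826·22.2 = 1350337.2
Σ NₕSₕ = 2490936.6.
n_A = 400·585825/2490936.6 = 94.073... → 94.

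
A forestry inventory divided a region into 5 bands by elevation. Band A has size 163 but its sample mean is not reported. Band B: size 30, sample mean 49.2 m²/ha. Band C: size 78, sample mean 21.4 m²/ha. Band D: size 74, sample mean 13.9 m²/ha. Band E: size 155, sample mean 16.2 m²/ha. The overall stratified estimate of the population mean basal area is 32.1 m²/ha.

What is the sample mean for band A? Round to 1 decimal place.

57.5

N = 163 + 30 + 78 + 74 + 155 = 500.
Overall total = μ·N = 32.1·500 = 16050.
Subtract the known strata: 30·49.2 + 78·21.4 + 74·13.9 + 155·16.2 = 6684.8.
Remaining total for band A: 16050 − 6684.8 = 9365.2.
Divide by its size: 9365.2 / 163 = 57.455... → 57.5.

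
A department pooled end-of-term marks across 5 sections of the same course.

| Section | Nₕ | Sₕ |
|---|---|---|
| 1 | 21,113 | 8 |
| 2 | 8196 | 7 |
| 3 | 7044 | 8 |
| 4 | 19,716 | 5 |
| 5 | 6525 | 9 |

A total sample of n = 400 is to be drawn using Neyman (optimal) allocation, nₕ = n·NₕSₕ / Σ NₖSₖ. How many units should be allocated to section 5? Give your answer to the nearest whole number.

53

Σ NₕSₕ = 21113·8 + 8196·7 + 7044·8 + 19716·5 + 6525·9 = 439933.
Share for 5: 58725/439933 = 0.13349.
n_5 = 400 × 0.13349 = 53.394... → 53.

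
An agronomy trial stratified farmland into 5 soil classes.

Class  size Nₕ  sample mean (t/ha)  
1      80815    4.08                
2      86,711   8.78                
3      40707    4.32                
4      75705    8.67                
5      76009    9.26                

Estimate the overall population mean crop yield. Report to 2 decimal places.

7.30

N = 80815 + 86711 + 40707 + 75705 + 76009 = 359947.
Overall mean = Σ (Nₕ/N)·x̄ₕ — weight by population share, not a simple average.
Σ Nₕx̄ₕ = 80815·4.08 + 86711·8.78 + 40707·4.32 + 75705·8.67 + 76009·9.26 = 329725.2 + 761322.58 + 175854.24 + 656362.35 + 703843.34 = 2627107.71.
Divide by N: 2627107.71 / 359947 = 7.2986... → 7.30.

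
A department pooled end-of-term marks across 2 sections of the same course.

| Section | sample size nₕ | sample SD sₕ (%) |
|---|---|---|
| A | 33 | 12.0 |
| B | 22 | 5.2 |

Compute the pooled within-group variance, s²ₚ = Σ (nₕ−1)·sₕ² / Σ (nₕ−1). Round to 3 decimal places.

97.657

Degrees of freedom: 32 + 21 = 53.
Σ(nₕ−1)sₕ² = 32·144 + 21·27.04 = 5175.84.
s²ₚ = 5175.84 / 53 = 97.65736... → 97.657.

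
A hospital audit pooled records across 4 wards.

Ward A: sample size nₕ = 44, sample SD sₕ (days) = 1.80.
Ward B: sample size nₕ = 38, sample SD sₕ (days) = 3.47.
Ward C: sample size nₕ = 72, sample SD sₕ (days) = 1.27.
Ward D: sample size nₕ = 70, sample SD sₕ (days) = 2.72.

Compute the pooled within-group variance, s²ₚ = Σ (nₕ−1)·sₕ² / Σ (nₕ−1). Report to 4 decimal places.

A: (44−1)·1.80² = 43·3.24 = 139.32
B: (38−1)·3.47² = 37·12.0409 = 445.5133
C: (72−1)·1.27² = 71·1.6129 = 114.5159
D: (70−1)·2.72² = 69·7.3984 = 510.4896
Numerator = 1209.8388; denominator = Σ(nₕ−1) = 220.
s²ₚ = 1209.8388/220 = 5.499267... → 5.4993.

5.4993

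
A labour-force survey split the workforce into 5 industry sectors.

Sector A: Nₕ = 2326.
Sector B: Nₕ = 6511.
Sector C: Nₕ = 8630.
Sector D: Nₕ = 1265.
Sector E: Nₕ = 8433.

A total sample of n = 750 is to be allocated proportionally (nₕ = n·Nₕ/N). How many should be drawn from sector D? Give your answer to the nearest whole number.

35

Share of sector D = 1265/27165 = 0.04657.
Allocate 750 × 0.04657 = 34.925... → 35.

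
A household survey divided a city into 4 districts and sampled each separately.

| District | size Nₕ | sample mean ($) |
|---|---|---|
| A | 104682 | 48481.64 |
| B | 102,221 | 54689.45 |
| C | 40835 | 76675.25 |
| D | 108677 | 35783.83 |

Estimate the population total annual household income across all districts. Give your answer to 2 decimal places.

Estimate total by summing Nₕ·x̄ₕ over strata.
104682·48481.64 + 102221·54689.45 + 40835·76675.25 + 108677·35783.83 = 5075155038.48 + 5590410268.45 + 3131033833.75 + 3888879292.91 = 17685478433.59.

17685478433.59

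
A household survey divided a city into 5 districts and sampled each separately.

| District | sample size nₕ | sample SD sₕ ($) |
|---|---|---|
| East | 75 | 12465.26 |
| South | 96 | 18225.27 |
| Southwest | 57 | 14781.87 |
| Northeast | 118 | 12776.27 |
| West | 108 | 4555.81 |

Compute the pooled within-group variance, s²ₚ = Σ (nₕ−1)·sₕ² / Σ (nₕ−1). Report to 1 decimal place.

Degrees of freedom: 74 + 95 + 56 + 117 + 107 = 449.
Σ(nₕ−1)sₕ² = 74·155382706.8676 + 95·332160466.5729 + 56·218503680.6969 + 117·163233075.1129 + 107·20755404.7561 = 76608868848.7663.
s²ₚ = 76608868848.7663 / 449 = 170621088.750... → 170621088.8.

170621088.8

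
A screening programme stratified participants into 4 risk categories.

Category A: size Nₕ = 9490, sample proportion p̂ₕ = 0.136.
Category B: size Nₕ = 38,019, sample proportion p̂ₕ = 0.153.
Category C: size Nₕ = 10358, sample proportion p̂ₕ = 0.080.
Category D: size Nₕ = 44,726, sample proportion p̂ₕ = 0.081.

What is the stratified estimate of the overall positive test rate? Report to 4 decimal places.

0.1127

Wₕ = Nₕ/N with N = 102593: 0.0925, 0.3706, 0.1010, 0.4360.
p̂_st = 0.0925·0.136 + 0.3706·0.153 + 0.1010·0.080 + 0.4360·0.081 ≈ 0.112668... → 0.1127.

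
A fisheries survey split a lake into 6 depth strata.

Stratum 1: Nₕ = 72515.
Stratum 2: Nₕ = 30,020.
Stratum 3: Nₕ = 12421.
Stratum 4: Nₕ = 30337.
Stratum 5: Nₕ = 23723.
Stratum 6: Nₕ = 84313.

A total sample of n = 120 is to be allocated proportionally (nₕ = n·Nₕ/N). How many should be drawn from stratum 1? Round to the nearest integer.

N = 72515 + 30020 + 12421 + 30337 + 23723 + 84313 = 253329.
n_1 = 120·72515/253329 = 34.350... → 34.

34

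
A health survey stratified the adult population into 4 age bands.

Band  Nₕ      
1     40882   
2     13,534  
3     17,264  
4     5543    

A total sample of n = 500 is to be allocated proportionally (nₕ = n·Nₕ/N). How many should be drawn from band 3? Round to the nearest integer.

N = 40882 + 13534 + 17264 + 5543 = 77223.
n_3 = 500·17264/77223 = 111.780... → 112.

112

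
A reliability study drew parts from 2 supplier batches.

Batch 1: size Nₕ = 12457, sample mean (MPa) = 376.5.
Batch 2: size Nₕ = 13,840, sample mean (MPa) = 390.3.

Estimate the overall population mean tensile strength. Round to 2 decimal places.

383.76

N = 26297; weights Wₕ = Nₕ/N = (0.4737, 0.5263).
x̄_st = Σ Wₕ·x̄ₕ = 0.4737·376.5 + 0.5263·390.3 ≈ 383.7629...
→ 383.76.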